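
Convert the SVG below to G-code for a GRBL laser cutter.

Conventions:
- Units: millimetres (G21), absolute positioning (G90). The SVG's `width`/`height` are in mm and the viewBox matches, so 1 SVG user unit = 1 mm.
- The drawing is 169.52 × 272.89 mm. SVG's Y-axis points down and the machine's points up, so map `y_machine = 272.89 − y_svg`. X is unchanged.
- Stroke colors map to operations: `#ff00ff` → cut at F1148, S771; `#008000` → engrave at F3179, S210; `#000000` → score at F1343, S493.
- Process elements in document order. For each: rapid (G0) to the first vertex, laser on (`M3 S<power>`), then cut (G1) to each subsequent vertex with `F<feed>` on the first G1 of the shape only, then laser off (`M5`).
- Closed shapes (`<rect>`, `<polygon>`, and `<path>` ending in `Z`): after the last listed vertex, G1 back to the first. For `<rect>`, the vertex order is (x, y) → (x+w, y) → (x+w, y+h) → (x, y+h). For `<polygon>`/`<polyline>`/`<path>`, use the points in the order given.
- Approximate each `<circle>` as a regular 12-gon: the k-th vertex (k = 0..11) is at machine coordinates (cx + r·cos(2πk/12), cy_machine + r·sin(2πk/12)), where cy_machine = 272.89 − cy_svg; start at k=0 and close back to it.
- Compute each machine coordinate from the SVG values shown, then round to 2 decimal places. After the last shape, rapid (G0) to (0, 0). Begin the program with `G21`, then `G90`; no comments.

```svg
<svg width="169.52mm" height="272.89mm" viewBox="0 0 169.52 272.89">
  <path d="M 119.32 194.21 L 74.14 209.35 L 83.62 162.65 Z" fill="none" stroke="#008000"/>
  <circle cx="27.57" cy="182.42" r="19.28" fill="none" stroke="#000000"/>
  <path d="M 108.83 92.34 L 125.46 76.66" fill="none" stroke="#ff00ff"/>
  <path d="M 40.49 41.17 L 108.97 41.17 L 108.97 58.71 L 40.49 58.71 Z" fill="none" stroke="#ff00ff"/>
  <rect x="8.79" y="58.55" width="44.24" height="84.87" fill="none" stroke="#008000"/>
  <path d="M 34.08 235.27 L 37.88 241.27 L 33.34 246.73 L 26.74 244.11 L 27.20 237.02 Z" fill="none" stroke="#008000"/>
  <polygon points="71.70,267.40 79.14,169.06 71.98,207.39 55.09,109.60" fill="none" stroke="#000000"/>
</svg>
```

1 u = 1 mm; y_m = 272.89 − y.

[1] `<path>` regular polygon, #008000→engrave S210 F3179: (119.32,78.68) → (74.14,63.54) → (83.62,110.24) → (119.32,78.68) (closed)

[2] `<circle>` circle, #000000→score S493 F1343: (46.85,90.47) → (44.27,100.11) → (37.21,107.17) → (27.57,109.75) → (17.93,107.17) → (10.87,100.11) → (8.29,90.47) → (10.87,80.83) → (17.93,73.77) → (27.57,71.19) → (37.21,73.77) → (44.27,80.83) → (46.85,90.47) (closed)

[3] `<path>` line segment, #ff00ff→cut S771 F1148: (108.83,180.55) → (125.46,196.23)

[4] `<path>` rectangle, #ff00ff→cut S771 F1148: (40.49,231.72) → (108.97,231.72) → (108.97,214.18) → (40.49,214.18) → (40.49,231.72) (closed)

[5] `<rect>` rectangle, #008000→engrave S210 F3179: (8.79,214.34) → (53.03,214.34) → (53.03,129.47) → (8.79,129.47) → (8.79,214.34) (closed)

[6] `<path>` regular polygon, #008000→engrave S210 F3179: (34.08,37.62) → (37.88,31.62) → (33.34,26.16) → (26.74,28.78) → (27.20,35.87) → (34.08,37.62) (closed)

[7] `<polygon>` closed polygon, #000000→score S493 F1343: (71.70,5.49) → (79.14,103.83) → (71.98,65.50) → (55.09,163.29) → (71.70,5.49) (closed)

G21
G90
G0 X119.32 Y78.68
M3 S210
G1 X74.14 Y63.54 F3179
G1 X83.62 Y110.24
G1 X119.32 Y78.68
M5
G0 X46.85 Y90.47
M3 S493
G1 X44.27 Y100.11 F1343
G1 X37.21 Y107.17
G1 X27.57 Y109.75
G1 X17.93 Y107.17
G1 X10.87 Y100.11
G1 X8.29 Y90.47
G1 X10.87 Y80.83
G1 X17.93 Y73.77
G1 X27.57 Y71.19
G1 X37.21 Y73.77
G1 X44.27 Y80.83
G1 X46.85 Y90.47
M5
G0 X108.83 Y180.55
M3 S771
G1 X125.46 Y196.23 F1148
M5
G0 X40.49 Y231.72
M3 S771
G1 X108.97 Y231.72 F1148
G1 X108.97 Y214.18
G1 X40.49 Y214.18
G1 X40.49 Y231.72
M5
G0 X8.79 Y214.34
M3 S210
G1 X53.03 Y214.34 F3179
G1 X53.03 Y129.47
G1 X8.79 Y129.47
G1 X8.79 Y214.34
M5
G0 X34.08 Y37.62
M3 S210
G1 X37.88 Y31.62 F3179
G1 X33.34 Y26.16
G1 X26.74 Y28.78
G1 X27.20 Y35.87
G1 X34.08 Y37.62
M5
G0 X71.70 Y5.49
M3 S493
G1 X79.14 Y103.83 F1343
G1 X71.98 Y65.50
G1 X55.09 Y163.29
G1 X71.70 Y5.49
M5
G0 X0.00 Y0.00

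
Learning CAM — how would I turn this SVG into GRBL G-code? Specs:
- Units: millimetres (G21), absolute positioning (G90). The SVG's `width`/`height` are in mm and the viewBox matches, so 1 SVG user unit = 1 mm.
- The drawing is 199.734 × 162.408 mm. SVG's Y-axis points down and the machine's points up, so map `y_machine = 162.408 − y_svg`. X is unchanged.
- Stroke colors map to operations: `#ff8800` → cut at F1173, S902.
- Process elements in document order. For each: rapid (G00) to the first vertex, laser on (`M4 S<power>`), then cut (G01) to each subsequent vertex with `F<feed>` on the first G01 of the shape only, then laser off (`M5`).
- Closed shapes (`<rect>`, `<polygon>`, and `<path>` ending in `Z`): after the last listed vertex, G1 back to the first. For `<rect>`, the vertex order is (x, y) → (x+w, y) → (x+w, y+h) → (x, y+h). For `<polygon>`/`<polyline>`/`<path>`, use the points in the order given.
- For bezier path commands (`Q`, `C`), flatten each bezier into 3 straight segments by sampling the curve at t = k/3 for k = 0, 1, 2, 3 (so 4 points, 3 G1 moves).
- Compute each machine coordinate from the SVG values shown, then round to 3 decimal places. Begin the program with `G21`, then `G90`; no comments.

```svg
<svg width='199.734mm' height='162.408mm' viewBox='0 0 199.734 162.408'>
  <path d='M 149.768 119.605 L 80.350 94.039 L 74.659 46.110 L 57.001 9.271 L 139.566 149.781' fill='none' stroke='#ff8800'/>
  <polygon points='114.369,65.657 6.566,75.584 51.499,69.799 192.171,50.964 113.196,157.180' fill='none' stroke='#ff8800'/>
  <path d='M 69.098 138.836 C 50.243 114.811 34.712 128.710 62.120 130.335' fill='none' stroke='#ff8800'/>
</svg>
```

G21
G90
G00 X149.768 Y42.803
M4 S902
G01 X80.350 Y68.369 F1173
G01 X74.659 Y116.298
G01 X57.001 Y153.137
G01 X139.566 Y12.627
M5
G00 X114.369 Y96.751
M4 S902
G01 X6.566 Y86.824 F1173
G01 X51.499 Y92.609
G01 X192.171 Y111.444
G01 X113.196 Y5.228
G01 X114.369 Y96.751
M5
G00 X69.098 Y23.572
M4 S902
G01 X52.818 Y36.815 F1173
G01 X47.558 Y35.930
G01 X62.120 Y32.073
M5

1 u = 1 mm; y_m = 162.408 − y.

[1] `<path>` open polyline, #ff8800→cut S902 F1173: (149.768,42.803) → (80.350,68.369) → (74.659,116.298) → (57.001,153.137) → (139.566,12.627)

[2] `<polygon>` closed polygon, #ff8800→cut S902 F1173: (114.369,96.751) → (6.566,86.824) → (51.499,92.609) → (192.171,111.444) → (113.196,5.228) → (114.369,96.751) (closed)

[3] `<path>` cubic bezier, #ff8800→cut S902 F1173: (69.098,23.572) → (52.818,36.815) → (47.558,35.930) → (62.120,32.073)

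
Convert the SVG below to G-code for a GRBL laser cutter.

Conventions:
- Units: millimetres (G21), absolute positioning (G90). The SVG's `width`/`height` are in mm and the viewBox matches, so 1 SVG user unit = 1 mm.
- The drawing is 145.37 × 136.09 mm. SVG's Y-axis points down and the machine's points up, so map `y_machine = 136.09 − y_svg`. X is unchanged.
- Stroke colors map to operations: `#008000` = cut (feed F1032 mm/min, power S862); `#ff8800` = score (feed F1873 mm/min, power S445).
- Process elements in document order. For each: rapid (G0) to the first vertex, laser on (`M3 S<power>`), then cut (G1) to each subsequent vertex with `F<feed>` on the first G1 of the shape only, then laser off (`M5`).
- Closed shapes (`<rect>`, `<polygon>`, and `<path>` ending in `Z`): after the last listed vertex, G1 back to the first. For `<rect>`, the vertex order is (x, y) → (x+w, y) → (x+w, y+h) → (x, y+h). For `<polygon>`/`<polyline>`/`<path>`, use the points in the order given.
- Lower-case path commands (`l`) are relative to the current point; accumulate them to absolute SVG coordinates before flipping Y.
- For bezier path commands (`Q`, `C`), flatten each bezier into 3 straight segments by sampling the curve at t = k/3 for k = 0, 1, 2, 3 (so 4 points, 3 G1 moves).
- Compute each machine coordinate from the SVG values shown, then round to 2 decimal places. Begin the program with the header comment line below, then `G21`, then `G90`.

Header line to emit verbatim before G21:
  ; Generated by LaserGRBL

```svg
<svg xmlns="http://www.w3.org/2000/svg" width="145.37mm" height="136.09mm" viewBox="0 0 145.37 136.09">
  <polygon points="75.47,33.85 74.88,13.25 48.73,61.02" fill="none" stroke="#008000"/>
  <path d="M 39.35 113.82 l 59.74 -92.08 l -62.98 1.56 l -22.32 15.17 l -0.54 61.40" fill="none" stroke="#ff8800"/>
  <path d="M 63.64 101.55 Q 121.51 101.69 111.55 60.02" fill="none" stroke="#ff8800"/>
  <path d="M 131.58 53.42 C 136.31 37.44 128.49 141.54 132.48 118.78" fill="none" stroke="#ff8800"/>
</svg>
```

viewBox `0 0 145.37 136.09` with mm width/height → 1 unit = 1 mm. Flip: y_m = 136.09 − y_svg.

**Shape 1** — `<polygon>` closed polygon, stroke `#008000` → cut (S862, F1032). Machine vertices: (75.47,102.24) → (74.88,122.84) → (48.73,75.07) → (75.47,102.24). Closed: final G1 returns to the first vertex.

**Shape 2** — `<path>` open polyline, stroke `#ff8800` → score (S445, F1873). Machine vertices: (39.35,22.27) → (99.09,114.35) → (36.11,112.79) → (13.79,97.62) → (13.25,36.22). Open path.

**Shape 3** — `<path>` quadratic bezier, stroke `#ff8800` → score (S445, F1873). Control points (SVG): P0=(63.64,101.55), P1=(121.51,101.69), P2=(111.55,60.02); sampled at t=k/3. Machine vertices: (63.64,34.54) → (94.68,39.09) → (110.65,52.94) → (111.55,76.07). Open path.

**Shape 4** — `<path>` cubic bezier, stroke `#ff8800` → score (S445, F1873). Control points (SVG): P0=(131.58,53.42), P1=(136.31,37.44), P2=(128.49,141.54), P3=(132.48,118.78); sampled at t=k/3. Machine vertices: (131.58,82.67) → (133.03,67.77) → (131.52,27.69) → (132.48,17.31). Open path.

; Generated by LaserGRBL
G21
G90
G0 X75.47 Y102.24
M3 S862
G1 X74.88 Y122.84 F1032
G1 X48.73 Y75.07
G1 X75.47 Y102.24
M5
G0 X39.35 Y22.27
M3 S445
G1 X99.09 Y114.35 F1873
G1 X36.11 Y112.79
G1 X13.79 Y97.62
G1 X13.25 Y36.22
M5
G0 X63.64 Y34.54
M3 S445
G1 X94.68 Y39.09 F1873
G1 X110.65 Y52.94
G1 X111.55 Y76.07
M5
G0 X131.58 Y82.67
M3 S445
G1 X133.03 Y67.77 F1873
G1 X131.52 Y27.69
G1 X132.48 Y17.31
M5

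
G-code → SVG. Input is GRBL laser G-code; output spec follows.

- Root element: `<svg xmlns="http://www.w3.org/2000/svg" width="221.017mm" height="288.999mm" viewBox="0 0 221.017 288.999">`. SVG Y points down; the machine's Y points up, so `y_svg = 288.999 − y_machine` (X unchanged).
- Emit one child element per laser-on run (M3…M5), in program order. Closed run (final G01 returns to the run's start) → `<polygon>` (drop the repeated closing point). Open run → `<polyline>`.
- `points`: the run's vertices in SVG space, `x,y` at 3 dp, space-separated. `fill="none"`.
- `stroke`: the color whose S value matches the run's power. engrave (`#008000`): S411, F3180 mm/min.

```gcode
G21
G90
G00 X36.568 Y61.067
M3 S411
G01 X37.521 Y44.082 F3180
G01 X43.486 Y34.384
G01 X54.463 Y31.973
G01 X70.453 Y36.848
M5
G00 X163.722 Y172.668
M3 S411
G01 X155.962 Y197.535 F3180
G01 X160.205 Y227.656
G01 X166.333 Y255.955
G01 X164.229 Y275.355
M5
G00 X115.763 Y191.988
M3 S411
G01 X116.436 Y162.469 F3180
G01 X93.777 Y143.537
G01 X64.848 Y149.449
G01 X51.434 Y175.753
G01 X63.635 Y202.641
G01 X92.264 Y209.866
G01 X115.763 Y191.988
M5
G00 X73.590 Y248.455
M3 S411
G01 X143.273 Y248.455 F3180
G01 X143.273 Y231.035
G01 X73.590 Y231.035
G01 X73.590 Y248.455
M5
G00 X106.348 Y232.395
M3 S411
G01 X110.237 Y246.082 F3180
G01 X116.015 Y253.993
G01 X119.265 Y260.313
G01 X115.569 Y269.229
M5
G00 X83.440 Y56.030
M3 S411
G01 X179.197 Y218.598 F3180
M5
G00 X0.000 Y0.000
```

<svg xmlns="http://www.w3.org/2000/svg" width="221.017mm" height="288.999mm" viewBox="0 0 221.017 288.999">
  <polyline points="36.568,227.932 37.521,244.917 43.486,254.615 54.463,257.026 70.453,252.151" fill="none" stroke="#008000"/>
  <polyline points="163.722,116.331 155.962,91.464 160.205,61.343 166.333,33.044 164.229,13.644" fill="none" stroke="#008000"/>
  <polygon points="115.763,97.011 116.436,126.530 93.777,145.462 64.848,139.550 51.434,113.246 63.635,86.358 92.264,79.133" fill="none" stroke="#008000"/>
  <polygon points="73.590,40.544 143.273,40.544 143.273,57.964 73.590,57.964" fill="none" stroke="#008000"/>
  <polyline points="106.348,56.604 110.237,42.917 116.015,35.006 119.265,28.686 115.569,19.770" fill="none" stroke="#008000"/>
  <polyline points="83.440,232.969 179.197,70.401" fill="none" stroke="#008000"/>
</svg>

Each laser-on run becomes one SVG element. Flip Y back into SVG space with y_svg = 288.999 − y_machine. Every run uses S411, so all elements get stroke `#008000` (engrave).

Run 1: The run is open, so emit a `<polyline>` with points (Y-flipped): 36.568,227.932 37.521,244.917 43.486,254.615 54.463,257.026 70.453,252.151.

Run 2: The run is open, so emit a `<polyline>` with points (Y-flipped): 163.722,116.331 155.962,91.464 160.205,61.343 166.333,33.044 164.229,13.644.

Run 3: The run returns to its start, so emit a `<polygon>` with points (Y-flipped): 115.763,97.011 116.436,126.530 93.777,145.462 64.848,139.550 51.434,113.246 63.635,86.358 92.264,79.133.

Run 4: The run returns to its start, so emit a `<polygon>` with points (Y-flipped): 73.590,40.544 143.273,40.544 143.273,57.964 73.590,57.964.

Run 5: The run is open, so emit a `<polyline>` with points (Y-flipped): 106.348,56.604 110.237,42.917 116.015,35.006 119.265,28.686 115.569,19.770.

Run 6: The run is open, so emit a `<polyline>` with points (Y-flipped): 83.440,232.969 179.197,70.401.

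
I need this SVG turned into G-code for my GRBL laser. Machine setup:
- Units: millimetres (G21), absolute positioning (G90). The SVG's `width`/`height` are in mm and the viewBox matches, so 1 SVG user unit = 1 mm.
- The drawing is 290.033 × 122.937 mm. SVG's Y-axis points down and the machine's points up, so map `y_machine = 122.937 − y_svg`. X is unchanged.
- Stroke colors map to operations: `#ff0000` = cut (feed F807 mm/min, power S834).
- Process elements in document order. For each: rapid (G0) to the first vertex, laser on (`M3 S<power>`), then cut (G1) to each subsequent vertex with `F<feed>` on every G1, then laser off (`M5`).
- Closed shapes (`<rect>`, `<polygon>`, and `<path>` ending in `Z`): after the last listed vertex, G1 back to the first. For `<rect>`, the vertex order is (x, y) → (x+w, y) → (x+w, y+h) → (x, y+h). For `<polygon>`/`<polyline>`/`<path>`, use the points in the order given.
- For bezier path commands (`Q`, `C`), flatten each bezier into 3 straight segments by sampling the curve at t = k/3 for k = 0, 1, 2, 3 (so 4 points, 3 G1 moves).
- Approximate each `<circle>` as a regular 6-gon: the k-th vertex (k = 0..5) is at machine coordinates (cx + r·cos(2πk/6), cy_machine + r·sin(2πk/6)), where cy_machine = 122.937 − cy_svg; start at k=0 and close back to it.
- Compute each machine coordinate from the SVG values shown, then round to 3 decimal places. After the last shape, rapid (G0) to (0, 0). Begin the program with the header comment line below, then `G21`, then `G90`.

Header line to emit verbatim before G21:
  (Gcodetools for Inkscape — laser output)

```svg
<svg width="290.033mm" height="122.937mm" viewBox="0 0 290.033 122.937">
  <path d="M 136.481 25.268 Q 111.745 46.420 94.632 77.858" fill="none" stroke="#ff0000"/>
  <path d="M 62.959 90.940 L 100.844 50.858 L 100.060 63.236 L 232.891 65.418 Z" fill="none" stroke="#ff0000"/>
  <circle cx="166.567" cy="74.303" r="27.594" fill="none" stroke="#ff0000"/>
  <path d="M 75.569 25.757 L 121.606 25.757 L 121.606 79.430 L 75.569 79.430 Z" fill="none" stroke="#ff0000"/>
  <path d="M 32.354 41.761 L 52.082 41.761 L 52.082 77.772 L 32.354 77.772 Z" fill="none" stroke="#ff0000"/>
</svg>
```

(Gcodetools for Inkscape — laser output)
G21
G90
G0 X136.481 Y97.669
M3 S834
G1 X120.837 Y82.425 F807
G1 X106.888 Y64.895 F807
G1 X94.632 Y45.079 F807
M5
G0 X62.959 Y31.997
M3 S834
G1 X100.844 Y72.079 F807
G1 X100.060 Y59.701 F807
G1 X232.891 Y57.519 F807
G1 X62.959 Y31.997 F807
M5
G0 X194.161 Y48.634
M3 S834
G1 X180.364 Y72.531 F807
G1 X152.770 Y72.531 F807
G1 X138.973 Y48.634 F807
G1 X152.770 Y24.737 F807
G1 X180.364 Y24.737 F807
G1 X194.161 Y48.634 F807
M5
G0 X75.569 Y97.180
M3 S834
G1 X121.606 Y97.180 F807
G1 X121.606 Y43.507 F807
G1 X75.569 Y43.507 F807
G1 X75.569 Y97.180 F807
M5
G0 X32.354 Y81.176
M3 S834
G1 X52.082 Y81.176 F807
G1 X52.082 Y45.165 F807
G1 X32.354 Y45.165 F807
G1 X32.354 Y81.176 F807
M5
G0 X0.000 Y0.000

viewBox `0 0 290.033 122.937` with mm width/height → 1 unit = 1 mm. Flip: y_m = 122.937 − y_svg.

**Shape 1** — `<path>` quadratic bezier, stroke `#ff0000` → cut (S834, F807). Control points (SVG): P0=(136.481,25.268), P1=(111.745,46.420), P2=(94.632,77.858); sampled at t=k/3. Machine vertices: (136.481,97.669) → (120.837,82.425) → (106.888,64.895) → (94.632,45.079). Open path.

**Shape 2** — `<path>` closed polygon, stroke `#ff0000` → cut (S834, F807). Machine vertices: (62.959,31.997) → (100.844,72.079) → (100.060,59.701) → (232.891,57.519) → (62.959,31.997). Closed: final G1 returns to the first vertex.

**Shape 3** — `<circle>` circle, stroke `#ff0000` → cut (S834, F807). Machine vertices: (194.161,48.634) → (180.364,72.531) → (152.770,72.531) → (138.973,48.634) → (152.770,24.737) → (180.364,24.737) → (194.161,48.634). Closed: final G1 returns to the first vertex.

**Shape 4** — `<path>` rectangle, stroke `#ff0000` → cut (S834, F807). Machine vertices: (75.569,97.180) → (121.606,97.180) → (121.606,43.507) → (75.569,43.507) → (75.569,97.180). Closed: final G1 returns to the first vertex.

**Shape 5** — `<path>` rectangle, stroke `#ff0000` → cut (S834, F807). Machine vertices: (32.354,81.176) → (52.082,81.176) → (52.082,45.165) → (32.354,45.165) → (32.354,81.176). Closed: final G1 returns to the first vertex.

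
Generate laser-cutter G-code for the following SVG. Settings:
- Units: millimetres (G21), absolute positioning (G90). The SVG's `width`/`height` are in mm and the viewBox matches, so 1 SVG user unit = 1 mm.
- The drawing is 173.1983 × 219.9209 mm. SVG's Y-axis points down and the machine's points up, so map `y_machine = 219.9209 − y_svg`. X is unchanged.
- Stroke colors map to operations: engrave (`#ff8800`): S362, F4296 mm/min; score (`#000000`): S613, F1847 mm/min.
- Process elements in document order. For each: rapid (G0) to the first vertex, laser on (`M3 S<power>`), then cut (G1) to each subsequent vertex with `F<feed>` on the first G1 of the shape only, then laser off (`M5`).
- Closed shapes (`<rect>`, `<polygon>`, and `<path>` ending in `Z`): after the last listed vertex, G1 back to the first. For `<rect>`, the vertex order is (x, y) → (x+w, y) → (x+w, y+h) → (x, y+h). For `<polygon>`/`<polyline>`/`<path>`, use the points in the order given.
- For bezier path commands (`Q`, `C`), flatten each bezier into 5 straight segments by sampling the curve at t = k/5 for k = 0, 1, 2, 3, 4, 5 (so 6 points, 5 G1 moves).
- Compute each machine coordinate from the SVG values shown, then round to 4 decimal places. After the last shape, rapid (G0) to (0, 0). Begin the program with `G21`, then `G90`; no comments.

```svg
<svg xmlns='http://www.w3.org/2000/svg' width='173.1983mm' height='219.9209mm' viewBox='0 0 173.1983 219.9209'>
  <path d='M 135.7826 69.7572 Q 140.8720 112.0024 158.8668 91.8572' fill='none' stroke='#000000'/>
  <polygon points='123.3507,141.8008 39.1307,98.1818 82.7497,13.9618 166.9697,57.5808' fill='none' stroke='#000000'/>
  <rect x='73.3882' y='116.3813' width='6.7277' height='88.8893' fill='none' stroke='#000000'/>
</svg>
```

viewBox `0 0 173.1983 219.9209` with mm width/height → 1 unit = 1 mm. Flip: y_m = 219.9209 − y_svg.

**Shape 1** — `<path>` quadratic bezier, stroke `#000000` → score (S613, F1847). Control points (SVG): P0=(135.7826,69.7572), P1=(140.8720,112.0024), P2=(158.8668,91.8572); sampled at t=k/5. Machine vertices: (135.7826,150.1637) → (138.3346,135.7612) → (141.9190,126.3500) → (146.5358,121.9300) → (152.1851,122.5012) → (158.8668,128.0637). Open path.

**Shape 2** — `<polygon>` regular polygon, stroke `#000000` → score (S613, F1847). Machine vertices: (123.3507,78.1201) → (39.1307,121.7391) → (82.7497,205.9591) → (166.9697,162.3401) → (123.3507,78.1201). Closed: final G1 returns to the first vertex.

**Shape 3** — `<rect>` rectangle, stroke `#000000` → score (S613, F1847). Machine vertices: (73.3882,103.5396) → (80.1159,103.5396) → (80.1159,14.6503) → (73.3882,14.6503) → (73.3882,103.5396). Closed: final G1 returns to the first vertex.

G21
G90
G0 X135.7826 Y150.1637
M3 S613
G1 X138.3346 Y135.7612 F1847
G1 X141.9190 Y126.3500
G1 X146.5358 Y121.9300
G1 X152.1851 Y122.5012
G1 X158.8668 Y128.0637
M5
G0 X123.3507 Y78.1201
M3 S613
G1 X39.1307 Y121.7391 F1847
G1 X82.7497 Y205.9591
G1 X166.9697 Y162.3401
G1 X123.3507 Y78.1201
M5
G0 X73.3882 Y103.5396
M3 S613
G1 X80.1159 Y103.5396 F1847
G1 X80.1159 Y14.6503
G1 X73.3882 Y14.6503
G1 X73.3882 Y103.5396
M5
G0 X0.0000 Y0.0000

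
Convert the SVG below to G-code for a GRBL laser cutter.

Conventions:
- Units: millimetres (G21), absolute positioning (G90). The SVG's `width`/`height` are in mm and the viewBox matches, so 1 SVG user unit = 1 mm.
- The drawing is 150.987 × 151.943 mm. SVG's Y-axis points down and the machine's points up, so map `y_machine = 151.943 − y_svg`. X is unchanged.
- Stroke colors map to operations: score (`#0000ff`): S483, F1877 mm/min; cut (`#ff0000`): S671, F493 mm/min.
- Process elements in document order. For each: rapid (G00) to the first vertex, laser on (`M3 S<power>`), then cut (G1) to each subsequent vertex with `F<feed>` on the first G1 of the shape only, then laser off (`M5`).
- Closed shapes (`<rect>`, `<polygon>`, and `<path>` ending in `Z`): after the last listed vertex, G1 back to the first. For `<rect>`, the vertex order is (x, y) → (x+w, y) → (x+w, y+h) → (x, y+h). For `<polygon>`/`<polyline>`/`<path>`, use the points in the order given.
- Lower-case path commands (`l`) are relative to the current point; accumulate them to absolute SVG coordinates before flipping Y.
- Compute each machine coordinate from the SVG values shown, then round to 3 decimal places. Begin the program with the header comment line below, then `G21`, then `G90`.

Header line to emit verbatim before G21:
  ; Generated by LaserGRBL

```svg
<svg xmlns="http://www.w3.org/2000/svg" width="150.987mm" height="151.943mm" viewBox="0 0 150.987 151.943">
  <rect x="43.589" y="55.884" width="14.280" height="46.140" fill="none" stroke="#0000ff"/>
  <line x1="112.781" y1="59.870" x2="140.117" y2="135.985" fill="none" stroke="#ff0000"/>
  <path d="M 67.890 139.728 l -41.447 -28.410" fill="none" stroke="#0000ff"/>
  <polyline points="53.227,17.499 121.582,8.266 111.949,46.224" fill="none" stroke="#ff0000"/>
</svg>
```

Since the viewBox matches the mm dimensions, user units are millimetres directly. The only transform is the Y-flip y_m = 151.943 − y_svg.

Shape 1 is a rectangle drawn with `<rect>`. Its stroke #0000ff means score at S483, F1877. After flipping Y the toolpath is (43.589,96.059) → (57.869,96.059) → (57.869,49.919) → (43.589,49.919) → (43.589,96.059), returning to the start.

Shape 2 is a line segment drawn with `<line>`. Its stroke #ff0000 means cut at S671, F493. After flipping Y the toolpath is (112.781,92.073) → (140.117,15.958).

Shape 3 is a line segment drawn with `<path>`. Its stroke #0000ff means score at S483, F1877. After flipping Y the toolpath is (67.890,12.215) → (26.443,40.625).

Shape 4 is a open polyline drawn with `<polyline>`. Its stroke #ff0000 means cut at S671, F493. After flipping Y the toolpath is (53.227,134.444) → (121.582,143.677) → (111.949,105.719).

; Generated by LaserGRBL
G21
G90
G00 X43.589 Y96.059
M3 S483
G1 X57.869 Y96.059 F1877
G1 X57.869 Y49.919
G1 X43.589 Y49.919
G1 X43.589 Y96.059
M5
G00 X112.781 Y92.073
M3 S671
G1 X140.117 Y15.958 F493
M5
G00 X67.890 Y12.215
M3 S483
G1 X26.443 Y40.625 F1877
M5
G00 X53.227 Y134.444
M3 S671
G1 X121.582 Y143.677 F493
G1 X111.949 Y105.719
M5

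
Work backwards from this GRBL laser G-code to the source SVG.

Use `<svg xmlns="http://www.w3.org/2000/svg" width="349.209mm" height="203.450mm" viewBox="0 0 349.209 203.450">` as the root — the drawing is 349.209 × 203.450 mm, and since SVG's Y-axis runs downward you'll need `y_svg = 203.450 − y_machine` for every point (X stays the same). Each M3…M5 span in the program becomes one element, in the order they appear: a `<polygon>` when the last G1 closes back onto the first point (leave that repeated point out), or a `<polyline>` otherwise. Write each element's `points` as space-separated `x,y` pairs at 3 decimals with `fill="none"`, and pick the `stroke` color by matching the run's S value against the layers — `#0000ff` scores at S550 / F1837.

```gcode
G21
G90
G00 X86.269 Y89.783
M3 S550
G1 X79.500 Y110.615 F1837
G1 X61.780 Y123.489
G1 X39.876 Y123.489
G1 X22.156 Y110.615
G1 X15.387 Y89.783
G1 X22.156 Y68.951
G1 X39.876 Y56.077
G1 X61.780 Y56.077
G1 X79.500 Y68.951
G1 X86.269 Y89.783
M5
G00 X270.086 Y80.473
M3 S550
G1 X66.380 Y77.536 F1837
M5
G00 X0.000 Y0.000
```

y_svg = 203.450 − y_m. Every run uses S550, so all elements get stroke `#0000ff` (score).

[1] closed run; points: 86.269,113.667 79.500,92.835 61.780,79.961 39.876,79.961 22.156,92.835 15.387,113.667 22.156,134.499 39.876,147.373 61.780,147.373 79.500,134.499

[2] open run; points: 270.086,122.977 66.380,125.914

<svg xmlns="http://www.w3.org/2000/svg" width="349.209mm" height="203.450mm" viewBox="0 0 349.209 203.450">
  <polygon points="86.269,113.667 79.500,92.835 61.780,79.961 39.876,79.961 22.156,92.835 15.387,113.667 22.156,134.499 39.876,147.373 61.780,147.373 79.500,134.499" fill="none" stroke="#0000ff"/>
  <polyline points="270.086,122.977 66.380,125.914" fill="none" stroke="#0000ff"/>
</svg>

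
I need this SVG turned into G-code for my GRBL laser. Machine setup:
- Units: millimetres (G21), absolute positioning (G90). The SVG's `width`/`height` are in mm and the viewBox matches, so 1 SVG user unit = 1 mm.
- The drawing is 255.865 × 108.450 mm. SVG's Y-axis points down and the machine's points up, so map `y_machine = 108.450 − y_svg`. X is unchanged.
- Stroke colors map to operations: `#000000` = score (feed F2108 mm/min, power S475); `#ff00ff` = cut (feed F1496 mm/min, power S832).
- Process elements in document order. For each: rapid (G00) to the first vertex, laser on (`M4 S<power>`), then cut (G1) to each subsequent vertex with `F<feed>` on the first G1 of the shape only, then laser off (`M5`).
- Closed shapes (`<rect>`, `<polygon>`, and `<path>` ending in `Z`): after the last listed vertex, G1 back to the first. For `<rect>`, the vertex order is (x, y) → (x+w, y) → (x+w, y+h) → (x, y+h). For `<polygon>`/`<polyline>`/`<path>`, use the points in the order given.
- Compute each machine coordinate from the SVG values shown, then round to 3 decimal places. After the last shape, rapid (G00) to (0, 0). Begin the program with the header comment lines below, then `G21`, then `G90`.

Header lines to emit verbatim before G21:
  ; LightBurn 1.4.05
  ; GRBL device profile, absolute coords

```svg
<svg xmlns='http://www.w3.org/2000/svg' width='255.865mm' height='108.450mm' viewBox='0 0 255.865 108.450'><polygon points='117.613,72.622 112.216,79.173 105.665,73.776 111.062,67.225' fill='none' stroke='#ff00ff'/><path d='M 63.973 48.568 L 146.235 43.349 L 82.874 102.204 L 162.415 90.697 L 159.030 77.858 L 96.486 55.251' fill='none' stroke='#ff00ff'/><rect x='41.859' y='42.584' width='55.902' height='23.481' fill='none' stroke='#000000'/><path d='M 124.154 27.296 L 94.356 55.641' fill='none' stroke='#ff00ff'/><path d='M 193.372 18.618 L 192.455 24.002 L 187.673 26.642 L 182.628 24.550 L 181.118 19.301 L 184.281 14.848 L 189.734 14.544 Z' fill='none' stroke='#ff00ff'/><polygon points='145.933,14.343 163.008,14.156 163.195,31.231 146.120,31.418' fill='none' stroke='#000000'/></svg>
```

1 u = 1 mm; y_m = 108.450 − y.

[1] `<polygon>` regular polygon, #ff00ff→cut S832 F1496: (117.613,35.828) → (112.216,29.277) → (105.665,34.674) → (111.062,41.225) → (117.613,35.828) (closed)

[2] `<path>` open polyline, #ff00ff→cut S832 F1496: (63.973,59.882) → (146.235,65.101) → (82.874,6.246) → (162.415,17.753) → (159.030,30.592) → (96.486,53.199)

[3] `<rect>` rectangle, #000000→score S475 F2108: (41.859,65.866) → (97.761,65.866) → (97.761,42.385) → (41.859,42.385) → (41.859,65.866) (closed)

[4] `<path>` line segment, #ff00ff→cut S832 F1496: (124.154,81.154) → (94.356,52.809)

[5] `<path>` regular polygon, #ff00ff→cut S832 F1496: (193.372,89.832) → (192.455,84.448) → (187.673,81.808) → (182.628,83.900) → (181.118,89.149) → (184.281,93.602) → (189.734,93.906) → (193.372,89.832) (closed)

[6] `<polygon>` regular polygon, #000000→score S475 F2108: (145.933,94.107) → (163.008,94.294) → (163.195,77.219) → (146.120,77.032) → (145.933,94.107) (closed)

; LightBurn 1.4.05
; GRBL device profile, absolute coords
G21
G90
G00 X117.613 Y35.828
M4 S832
G1 X112.216 Y29.277 F1496
G1 X105.665 Y34.674
G1 X111.062 Y41.225
G1 X117.613 Y35.828
M5
G00 X63.973 Y59.882
M4 S832
G1 X146.235 Y65.101 F1496
G1 X82.874 Y6.246
G1 X162.415 Y17.753
G1 X159.030 Y30.592
G1 X96.486 Y53.199
M5
G00 X41.859 Y65.866
M4 S475
G1 X97.761 Y65.866 F2108
G1 X97.761 Y42.385
G1 X41.859 Y42.385
G1 X41.859 Y65.866
M5
G00 X124.154 Y81.154
M4 S832
G1 X94.356 Y52.809 F1496
M5
G00 X193.372 Y89.832
M4 S832
G1 X192.455 Y84.448 F1496
G1 X187.673 Y81.808
G1 X182.628 Y83.900
G1 X181.118 Y89.149
G1 X184.281 Y93.602
G1 X189.734 Y93.906
G1 X193.372 Y89.832
M5
G00 X145.933 Y94.107
M4 S475
G1 X163.008 Y94.294 F2108
G1 X163.195 Y77.219
G1 X146.120 Y77.032
G1 X145.933 Y94.107
M5
G00 X0.000 Y0.000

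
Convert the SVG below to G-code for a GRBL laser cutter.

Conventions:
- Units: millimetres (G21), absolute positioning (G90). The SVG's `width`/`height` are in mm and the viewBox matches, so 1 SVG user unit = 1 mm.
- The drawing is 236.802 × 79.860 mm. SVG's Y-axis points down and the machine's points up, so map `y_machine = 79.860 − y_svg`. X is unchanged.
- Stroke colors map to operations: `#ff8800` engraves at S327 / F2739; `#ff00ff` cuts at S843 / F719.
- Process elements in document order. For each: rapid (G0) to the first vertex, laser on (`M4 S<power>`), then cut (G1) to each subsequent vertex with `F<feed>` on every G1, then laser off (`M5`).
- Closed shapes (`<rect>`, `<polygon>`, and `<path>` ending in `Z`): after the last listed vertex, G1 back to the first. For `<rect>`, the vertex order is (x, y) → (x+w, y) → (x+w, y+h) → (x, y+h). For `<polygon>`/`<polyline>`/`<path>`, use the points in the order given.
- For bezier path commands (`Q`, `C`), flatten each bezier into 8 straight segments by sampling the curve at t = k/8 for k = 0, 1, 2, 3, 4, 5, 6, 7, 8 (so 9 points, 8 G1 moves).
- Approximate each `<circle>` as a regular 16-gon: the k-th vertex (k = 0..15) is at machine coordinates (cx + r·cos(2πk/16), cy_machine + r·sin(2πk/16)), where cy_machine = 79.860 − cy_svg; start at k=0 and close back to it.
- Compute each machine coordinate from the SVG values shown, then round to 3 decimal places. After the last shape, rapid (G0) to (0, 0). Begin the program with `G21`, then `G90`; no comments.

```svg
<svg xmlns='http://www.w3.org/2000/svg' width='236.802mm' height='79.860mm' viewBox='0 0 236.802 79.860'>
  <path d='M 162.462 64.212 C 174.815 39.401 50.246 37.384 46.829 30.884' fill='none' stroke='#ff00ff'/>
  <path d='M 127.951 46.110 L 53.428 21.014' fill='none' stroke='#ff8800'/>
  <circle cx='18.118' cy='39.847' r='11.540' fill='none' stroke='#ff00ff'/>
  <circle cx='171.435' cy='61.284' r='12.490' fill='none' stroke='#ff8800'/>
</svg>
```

Since the viewBox matches the mm dimensions, user units are millimetres directly. The only transform is the Y-flip y_m = 79.860 − y_svg.

Shape 1 is a cubic bezier drawn with `<path>`. Its stroke #ff00ff means cut at S843, F719. After flipping Y the toolpath is (162.462,15.648) → (161.180,23.937) → (150.086,30.409) → (132.205,35.383) → (110.559,39.179) → (88.175,42.116) → (68.075,44.515) → (53.285,46.695) → (46.829,48.976).

Shape 2 is a line segment drawn with `<path>`. Its stroke #ff8800 means engrave at S327, F2739. After flipping Y the toolpath is (127.951,33.750) → (53.428,58.846).

Shape 3 is a circle drawn with `<circle>`. Its stroke #ff00ff means cut at S843, F719. After flipping Y the toolpath is (29.658,40.013) → (28.780,44.429) → (26.278,48.173) → (22.534,50.675) → (18.118,51.553) → (13.702,50.675) → (9.958,48.173) → (7.456,44.429) → (6.578,40.013) → (7.456,35.597) → (9.958,31.853) → (13.702,29.351) → (18.118,28.473) → (22.534,29.351) → (26.278,31.853) → (28.780,35.597) → (29.658,40.013), returning to the start.

Shape 4 is a circle drawn with `<circle>`. Its stroke #ff8800 means engrave at S327, F2739. After flipping Y the toolpath is (183.925,18.576) → (182.974,23.356) → (180.267,27.408) → (176.215,30.115) → (171.435,31.066) → (166.655,30.115) → (162.603,27.408) → (159.896,23.356) → (158.945,18.576) → (159.896,13.796) → (162.603,9.744) → (166.655,7.037) → (171.435,6.086) → (176.215,7.037) → (180.267,9.744) → (182.974,13.796) → (183.925,18.576), returning to the start.

G21
G90
G0 X162.462 Y15.648
M4 S843
G1 X161.180 Y23.937 F719
G1 X150.086 Y30.409 F719
G1 X132.205 Y35.383 F719
G1 X110.559 Y39.179 F719
G1 X88.175 Y42.116 F719
G1 X68.075 Y44.515 F719
G1 X53.285 Y46.695 F719
G1 X46.829 Y48.976 F719
M5
G0 X127.951 Y33.750
M4 S327
G1 X53.428 Y58.846 F2739
M5
G0 X29.658 Y40.013
M4 S843
G1 X28.780 Y44.429 F719
G1 X26.278 Y48.173 F719
G1 X22.534 Y50.675 F719
G1 X18.118 Y51.553 F719
G1 X13.702 Y50.675 F719
G1 X9.958 Y48.173 F719
G1 X7.456 Y44.429 F719
G1 X6.578 Y40.013 F719
G1 X7.456 Y35.597 F719
G1 X9.958 Y31.853 F719
G1 X13.702 Y29.351 F719
G1 X18.118 Y28.473 F719
G1 X22.534 Y29.351 F719
G1 X26.278 Y31.853 F719
G1 X28.780 Y35.597 F719
G1 X29.658 Y40.013 F719
M5
G0 X183.925 Y18.576
M4 S327
G1 X182.974 Y23.356 F2739
G1 X180.267 Y27.408 F2739
G1 X176.215 Y30.115 F2739
G1 X171.435 Y31.066 F2739
G1 X166.655 Y30.115 F2739
G1 X162.603 Y27.408 F2739
G1 X159.896 Y23.356 F2739
G1 X158.945 Y18.576 F2739
G1 X159.896 Y13.796 F2739
G1 X162.603 Y9.744 F2739
G1 X166.655 Y7.037 F2739
G1 X171.435 Y6.086 F2739
G1 X176.215 Y7.037 F2739
G1 X180.267 Y9.744 F2739
G1 X182.974 Y13.796 F2739
G1 X183.925 Y18.576 F2739
M5
G0 X0.000 Y0.000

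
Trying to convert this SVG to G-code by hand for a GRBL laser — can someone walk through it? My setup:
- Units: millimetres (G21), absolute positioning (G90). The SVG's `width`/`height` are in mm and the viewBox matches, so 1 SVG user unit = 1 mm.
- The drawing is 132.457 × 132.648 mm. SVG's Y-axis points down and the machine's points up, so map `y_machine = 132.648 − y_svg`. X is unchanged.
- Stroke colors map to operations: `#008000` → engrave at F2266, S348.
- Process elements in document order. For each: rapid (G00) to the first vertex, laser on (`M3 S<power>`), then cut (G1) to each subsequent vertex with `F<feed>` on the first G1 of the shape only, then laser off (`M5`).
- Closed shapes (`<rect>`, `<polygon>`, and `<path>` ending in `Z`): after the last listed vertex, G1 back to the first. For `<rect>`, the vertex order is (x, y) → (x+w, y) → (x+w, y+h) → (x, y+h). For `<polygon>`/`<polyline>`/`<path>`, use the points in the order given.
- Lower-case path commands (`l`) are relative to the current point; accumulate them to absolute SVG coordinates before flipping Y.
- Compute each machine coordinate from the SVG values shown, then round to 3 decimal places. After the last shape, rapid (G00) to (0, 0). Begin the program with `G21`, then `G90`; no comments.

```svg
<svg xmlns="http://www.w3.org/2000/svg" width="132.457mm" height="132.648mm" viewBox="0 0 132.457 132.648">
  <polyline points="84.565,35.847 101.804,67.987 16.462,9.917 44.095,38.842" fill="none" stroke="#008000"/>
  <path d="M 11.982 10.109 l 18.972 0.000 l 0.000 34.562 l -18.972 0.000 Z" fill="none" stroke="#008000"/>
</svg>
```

G21
G90
G00 X84.565 Y96.801
M3 S348
G1 X101.804 Y64.661 F2266
G1 X16.462 Y122.731
G1 X44.095 Y93.806
M5
G00 X11.982 Y122.539
M3 S348
G1 X30.954 Y122.539 F2266
G1 X30.954 Y87.977
G1 X11.982 Y87.977
G1 X11.982 Y122.539
M5
G00 X0.000 Y0.000

1 u = 1 mm; y_m = 132.648 − y.

[1] `<polyline>` open polyline, #008000→engrave S348 F2266: (84.565,96.801) → (101.804,64.661) → (16.462,122.731) → (44.095,93.806)

[2] `<path>` rectangle, #008000→engrave S348 F2266: (11.982,122.539) → (30.954,122.539) → (30.954,87.977) → (11.982,87.977) → (11.982,122.539) (closed)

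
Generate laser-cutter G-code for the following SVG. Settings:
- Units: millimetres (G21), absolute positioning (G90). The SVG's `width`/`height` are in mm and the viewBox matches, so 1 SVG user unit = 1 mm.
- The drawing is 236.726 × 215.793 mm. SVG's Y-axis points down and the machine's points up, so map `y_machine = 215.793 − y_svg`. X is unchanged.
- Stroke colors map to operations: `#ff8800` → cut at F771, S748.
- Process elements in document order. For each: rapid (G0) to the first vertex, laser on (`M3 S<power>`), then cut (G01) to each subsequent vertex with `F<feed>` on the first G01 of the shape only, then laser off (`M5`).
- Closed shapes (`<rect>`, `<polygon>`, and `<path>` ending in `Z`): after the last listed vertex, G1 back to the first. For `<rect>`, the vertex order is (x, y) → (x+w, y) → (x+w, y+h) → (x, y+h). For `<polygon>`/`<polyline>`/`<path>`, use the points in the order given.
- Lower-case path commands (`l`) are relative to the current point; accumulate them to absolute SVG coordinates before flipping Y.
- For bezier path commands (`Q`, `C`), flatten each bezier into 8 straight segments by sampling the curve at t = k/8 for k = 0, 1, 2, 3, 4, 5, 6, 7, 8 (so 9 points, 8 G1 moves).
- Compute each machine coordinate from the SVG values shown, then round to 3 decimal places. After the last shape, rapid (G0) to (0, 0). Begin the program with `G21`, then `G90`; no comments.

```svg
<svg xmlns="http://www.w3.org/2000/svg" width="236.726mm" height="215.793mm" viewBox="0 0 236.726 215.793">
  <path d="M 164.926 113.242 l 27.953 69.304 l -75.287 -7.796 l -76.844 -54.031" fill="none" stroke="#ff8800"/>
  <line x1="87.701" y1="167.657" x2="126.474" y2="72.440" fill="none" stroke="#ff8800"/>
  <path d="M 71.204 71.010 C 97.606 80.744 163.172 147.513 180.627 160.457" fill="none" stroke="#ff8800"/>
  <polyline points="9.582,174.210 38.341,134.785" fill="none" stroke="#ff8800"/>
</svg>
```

G21
G90
G0 X164.926 Y102.551
M3 S748
G01 X192.879 Y33.247 F771
G01 X117.592 Y41.043
G01 X40.748 Y95.074
M5
G0 X87.701 Y48.136
M3 S748
G01 X126.474 Y143.353 F771
M5
G0 X71.204 Y144.783
M3 S748
G01 X82.770 Y138.676 F771
G01 X96.985 Y128.521
G01 X112.826 Y115.617
G01 X129.271 Y101.263
G01 X145.296 Y86.759
G01 X159.879 Y73.404
G01 X171.997 Y62.497
G01 X180.627 Y55.336
M5
G0 X9.582 Y41.583
M3 S748
G01 X38.341 Y81.008 F771
M5
G0 X0.000 Y0.000

viewBox `0 0 236.726 215.793` with mm width/height → 1 unit = 1 mm. Flip: y_m = 215.793 − y_svg.

**Shape 1** — `<path>` open polyline, stroke `#ff8800` → cut (S748, F771). Machine vertices: (164.926,102.551) → (192.879,33.247) → (117.592,41.043) → (40.748,95.074). Open path.

**Shape 2** — `<line>` line segment, stroke `#ff8800` → cut (S748, F771). Machine vertices: (87.701,48.136) → (126.474,143.353). Open path.

**Shape 3** — `<path>` cubic bezier, stroke `#ff8800` → cut (S748, F771). Control points (SVG): P0=(71.204,71.010), P1=(97.606,80.744), P2=(163.172,147.513), P3=(180.627,160.457); sampled at t=k/8. Machine vertices: (71.204,144.783) → (82.770,138.676) → (96.985,128.521) → (112.826,115.617) → (129.271,101.263) → (145.296,86.759) → (159.879,73.404) → (171.997,62.497) → (180.627,55.336). Open path.

**Shape 4** — `<polyline>` line segment, stroke `#ff8800` → cut (S748, F771). Machine vertices: (9.582,41.583) → (38.341,81.008). Open path.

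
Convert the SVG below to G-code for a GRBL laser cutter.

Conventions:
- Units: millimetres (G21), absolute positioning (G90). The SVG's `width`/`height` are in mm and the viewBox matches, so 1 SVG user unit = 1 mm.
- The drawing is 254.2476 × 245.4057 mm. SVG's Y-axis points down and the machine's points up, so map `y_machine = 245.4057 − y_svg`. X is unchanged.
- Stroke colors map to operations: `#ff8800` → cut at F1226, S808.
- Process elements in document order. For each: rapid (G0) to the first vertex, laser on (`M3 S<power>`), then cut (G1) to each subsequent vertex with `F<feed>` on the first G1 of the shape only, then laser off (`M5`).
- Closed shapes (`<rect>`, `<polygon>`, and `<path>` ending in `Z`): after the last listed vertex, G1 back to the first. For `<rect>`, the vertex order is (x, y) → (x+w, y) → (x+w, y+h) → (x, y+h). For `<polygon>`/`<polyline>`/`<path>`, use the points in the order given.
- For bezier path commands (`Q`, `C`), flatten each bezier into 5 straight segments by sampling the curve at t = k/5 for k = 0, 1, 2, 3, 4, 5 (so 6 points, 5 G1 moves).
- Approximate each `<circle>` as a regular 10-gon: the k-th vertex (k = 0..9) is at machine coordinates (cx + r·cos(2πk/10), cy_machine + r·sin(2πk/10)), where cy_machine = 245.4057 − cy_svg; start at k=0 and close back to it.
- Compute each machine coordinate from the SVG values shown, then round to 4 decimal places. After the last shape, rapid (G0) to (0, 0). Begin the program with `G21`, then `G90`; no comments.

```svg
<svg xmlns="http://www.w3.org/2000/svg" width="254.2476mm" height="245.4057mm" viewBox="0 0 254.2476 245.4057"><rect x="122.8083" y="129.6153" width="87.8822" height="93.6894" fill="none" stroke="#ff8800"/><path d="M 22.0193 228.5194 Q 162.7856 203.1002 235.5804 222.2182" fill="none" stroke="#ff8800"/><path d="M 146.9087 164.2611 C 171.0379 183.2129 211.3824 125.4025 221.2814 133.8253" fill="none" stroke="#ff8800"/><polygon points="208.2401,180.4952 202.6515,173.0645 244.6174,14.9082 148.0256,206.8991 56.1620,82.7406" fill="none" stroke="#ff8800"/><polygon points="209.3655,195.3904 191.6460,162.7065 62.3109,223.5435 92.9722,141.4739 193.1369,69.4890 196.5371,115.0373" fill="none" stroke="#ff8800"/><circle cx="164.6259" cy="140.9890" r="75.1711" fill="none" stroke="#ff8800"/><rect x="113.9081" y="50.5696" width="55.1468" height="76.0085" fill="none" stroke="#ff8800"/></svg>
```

1 u = 1 mm; y_m = 245.4057 − y.

[1] `<rect>` rectangle, #ff8800→cut S808 F1226: (122.8083,115.7904) → (210.6905,115.7904) → (210.6905,22.1010) → (122.8083,22.1010) → (122.8083,115.7904) (closed)

[2] `<path>` quadratic bezier, #ff8800→cut S808 F1226: (22.0193,16.8863) → (75.6070,25.2725) → (123.7569,30.0957) → (166.4691,31.3559) → (203.7436,29.0532) → (235.5804,23.1875)

[3] `<path>` cubic bezier, #ff8800→cut S808 F1226: (146.9087,81.1446) → (162.9588,77.8410) → (180.6608,86.0966) → (197.7751,99.0475) → (212.0618,109.8301) → (221.2814,111.5804)

[4] `<polygon>` closed polygon, #ff8800→cut S808 F1226: (208.2401,64.9105) → (202.6515,72.3412) → (244.6174,230.4975) → (148.0256,38.5066) → (56.1620,162.6651) → (208.2401,64.9105) (closed)

[5] `<polygon>` closed polygon, #ff8800→cut S808 F1226: (209.3655,50.0153) → (191.6460,82.6992) → (62.3109,21.8622) → (92.9722,103.9318) → (193.1369,175.9167) → (196.5371,130.3684) → (209.3655,50.0153) (closed)

[6] `<circle>` circle, #ff8800→cut S808 F1226: (239.7970,104.4167) → (225.4406,148.6012) → (187.8550,175.9087) → (141.3968,175.9087) → (103.8112,148.6012) → (89.4548,104.4167) → (103.8112,60.2322) → (141.3968,32.9247) → (187.8550,32.9247) → (225.4406,60.2322) → (239.7970,104.4167) (closed)

[7] `<rect>` rectangle, #ff8800→cut S808 F1226: (113.9081,194.8361) → (169.0549,194.8361) → (169.0549,118.8276) → (113.9081,118.8276) → (113.9081,194.8361) (closed)

G21
G90
G0 X122.8083 Y115.7904
M3 S808
G1 X210.6905 Y115.7904 F1226
G1 X210.6905 Y22.1010
G1 X122.8083 Y22.1010
G1 X122.8083 Y115.7904
M5
G0 X22.0193 Y16.8863
M3 S808
G1 X75.6070 Y25.2725 F1226
G1 X123.7569 Y30.0957
G1 X166.4691 Y31.3559
G1 X203.7436 Y29.0532
G1 X235.5804 Y23.1875
M5
G0 X146.9087 Y81.1446
M3 S808
G1 X162.9588 Y77.8410 F1226
G1 X180.6608 Y86.0966
G1 X197.7751 Y99.0475
G1 X212.0618 Y109.8301
G1 X221.2814 Y111.5804
M5
G0 X208.2401 Y64.9105
M3 S808
G1 X202.6515 Y72.3412 F1226
G1 X244.6174 Y230.4975
G1 X148.0256 Y38.5066
G1 X56.1620 Y162.6651
G1 X208.2401 Y64.9105
M5
G0 X209.3655 Y50.0153
M3 S808
G1 X191.6460 Y82.6992 F1226
G1 X62.3109 Y21.8622
G1 X92.9722 Y103.9318
G1 X193.1369 Y175.9167
G1 X196.5371 Y130.3684
G1 X209.3655 Y50.0153
M5
G0 X239.7970 Y104.4167
M3 S808
G1 X225.4406 Y148.6012 F1226
G1 X187.8550 Y175.9087
G1 X141.3968 Y175.9087
G1 X103.8112 Y148.6012
G1 X89.4548 Y104.4167
G1 X103.8112 Y60.2322
G1 X141.3968 Y32.9247
G1 X187.8550 Y32.9247
G1 X225.4406 Y60.2322
G1 X239.7970 Y104.4167
M5
G0 X113.9081 Y194.8361
M3 S808
G1 X169.0549 Y194.8361 F1226
G1 X169.0549 Y118.8276
G1 X113.9081 Y118.8276
G1 X113.9081 Y194.8361
M5
G0 X0.0000 Y0.0000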